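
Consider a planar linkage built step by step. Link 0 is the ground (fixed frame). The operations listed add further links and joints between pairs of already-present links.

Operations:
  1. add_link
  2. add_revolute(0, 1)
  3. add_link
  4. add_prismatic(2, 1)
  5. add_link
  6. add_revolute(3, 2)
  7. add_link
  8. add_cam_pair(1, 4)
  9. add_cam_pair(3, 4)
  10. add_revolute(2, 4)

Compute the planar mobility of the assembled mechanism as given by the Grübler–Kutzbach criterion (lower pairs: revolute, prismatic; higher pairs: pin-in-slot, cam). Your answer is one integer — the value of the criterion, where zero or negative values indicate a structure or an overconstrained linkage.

[1;0;0] (link 0 is ground)
L+ [2;0;0]
R(0,1)∈J1 [2;1;0]
L+ [3;1;0]
P(2,1)∈J1 [3;2;0]
L+ [4;2;0]
R(3,2)∈J1 [4;3;0]
L+ [5;3;0]
C(1,4)∈J2 [5;3;1]
C(3,4)∈J2 [5;3;2]
R(2,4)∈J1 [5;4;2]
mobility = 12 − 8 − 2 = 2

M = 2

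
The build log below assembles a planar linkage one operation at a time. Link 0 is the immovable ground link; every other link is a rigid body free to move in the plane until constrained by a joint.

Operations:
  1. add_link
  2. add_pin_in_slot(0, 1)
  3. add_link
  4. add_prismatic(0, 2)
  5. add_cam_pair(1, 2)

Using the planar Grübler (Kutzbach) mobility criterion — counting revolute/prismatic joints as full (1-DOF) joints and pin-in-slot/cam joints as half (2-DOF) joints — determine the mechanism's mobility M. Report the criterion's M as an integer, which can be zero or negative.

M = 2

[1;0;0] (link 0 is ground)
L+ [2;0;0]
PS(0,1)∈J2 [2;0;1]
L+ [3;0;1]
P(0,2)∈J1 [3;1;1]
C(1,2)∈J2 [3;1;2]
mobility = 6 − 2 − 2 = 2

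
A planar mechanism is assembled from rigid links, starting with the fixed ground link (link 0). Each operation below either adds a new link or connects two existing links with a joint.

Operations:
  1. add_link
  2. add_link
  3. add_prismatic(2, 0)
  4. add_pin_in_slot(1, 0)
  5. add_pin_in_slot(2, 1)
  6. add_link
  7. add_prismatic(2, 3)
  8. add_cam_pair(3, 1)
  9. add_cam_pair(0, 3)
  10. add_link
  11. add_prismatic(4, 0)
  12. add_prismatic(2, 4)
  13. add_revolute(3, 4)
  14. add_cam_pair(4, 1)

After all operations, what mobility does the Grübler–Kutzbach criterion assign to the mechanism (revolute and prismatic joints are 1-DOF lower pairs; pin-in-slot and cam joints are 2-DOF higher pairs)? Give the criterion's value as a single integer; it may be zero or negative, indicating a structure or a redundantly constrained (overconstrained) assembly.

(L,J1,J2)=(1,0,0); link0 fixed
link1: (2,0,0)
link2: (3,0,0)
P 2-0 [J1]: (3,1,0)
PS 1-0 [J2]: (3,1,1)
PS 2-1 [J2]: (3,1,2)
link3: (4,1,2)
P 2-3 [J1]: (4,2,2)
C 3-1 [J2]: (4,2,3)
C 0-3 [J2]: (4,2,4)
link4: (5,2,4)
P 4-0 [J1]: (5,3,4)
P 2-4 [J1]: (5,4,4)
R 3-4 [J1]: (5,5,4)
C 4-1 [J2]: (5,5,5)
Grübler: 3·4 − 2·5 − 5 = -3

M = -3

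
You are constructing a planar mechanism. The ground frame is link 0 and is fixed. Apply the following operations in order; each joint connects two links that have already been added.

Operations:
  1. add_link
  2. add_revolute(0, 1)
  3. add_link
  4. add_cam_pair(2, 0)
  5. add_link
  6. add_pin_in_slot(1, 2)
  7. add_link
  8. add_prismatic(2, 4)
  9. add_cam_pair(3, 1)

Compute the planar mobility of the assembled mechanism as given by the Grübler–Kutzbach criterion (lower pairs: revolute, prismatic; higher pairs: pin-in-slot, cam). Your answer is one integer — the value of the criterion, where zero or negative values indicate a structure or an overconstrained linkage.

M = 5

(L,J1,J2)=(1,0,0); link0 fixed
link1: (2,0,0)
R 0-1 [J1]: (2,1,0)
link2: (3,1,0)
C 2-0 [J2]: (3,1,1)
link3: (4,1,1)
PS 1-2 [J2]: (4,1,2)
link4: (5,1,2)
P 2-4 [J1]: (5,2,2)
C 3-1 [J2]: (5,2,3)
Grübler: 3·4 − 2·2 − 3 = 5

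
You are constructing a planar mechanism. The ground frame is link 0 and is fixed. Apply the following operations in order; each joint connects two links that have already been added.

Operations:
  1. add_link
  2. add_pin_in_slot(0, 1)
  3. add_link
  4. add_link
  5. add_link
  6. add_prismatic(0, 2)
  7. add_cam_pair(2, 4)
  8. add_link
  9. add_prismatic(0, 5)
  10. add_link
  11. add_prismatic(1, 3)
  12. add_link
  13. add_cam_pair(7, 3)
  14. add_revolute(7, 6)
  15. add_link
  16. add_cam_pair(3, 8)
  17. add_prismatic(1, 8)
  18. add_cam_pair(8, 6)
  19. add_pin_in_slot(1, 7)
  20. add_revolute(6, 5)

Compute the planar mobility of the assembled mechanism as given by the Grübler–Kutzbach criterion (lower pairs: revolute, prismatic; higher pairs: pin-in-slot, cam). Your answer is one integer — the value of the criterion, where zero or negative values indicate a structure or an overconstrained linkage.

M = 6

[1;0;0] (link 0 is ground)
L+ [2;0;0]
PS(0,1)∈J2 [2;0;1]
L+ [3;0;1]
L+ [4;0;1]
L+ [5;0;1]
P(0,2)∈J1 [5;1;1]
C(2,4)∈J2 [5;1;2]
L+ [6;1;2]
P(0,5)∈J1 [6;2;2]
L+ [7;2;2]
P(1,3)∈J1 [7;3;2]
L+ [8;3;2]
C(7,3)∈J2 [8;3;3]
R(7,6)∈J1 [8;4;3]
L+ [9;4;3]
C(3,8)∈J2 [9;4;4]
P(1,8)∈J1 [9;5;4]
C(8,6)∈J2 [9;5;5]
PS(1,7)∈J2 [9;5;6]
R(6,5)∈J1 [9;6;6]
mobility = 24 − 12 − 6 = 6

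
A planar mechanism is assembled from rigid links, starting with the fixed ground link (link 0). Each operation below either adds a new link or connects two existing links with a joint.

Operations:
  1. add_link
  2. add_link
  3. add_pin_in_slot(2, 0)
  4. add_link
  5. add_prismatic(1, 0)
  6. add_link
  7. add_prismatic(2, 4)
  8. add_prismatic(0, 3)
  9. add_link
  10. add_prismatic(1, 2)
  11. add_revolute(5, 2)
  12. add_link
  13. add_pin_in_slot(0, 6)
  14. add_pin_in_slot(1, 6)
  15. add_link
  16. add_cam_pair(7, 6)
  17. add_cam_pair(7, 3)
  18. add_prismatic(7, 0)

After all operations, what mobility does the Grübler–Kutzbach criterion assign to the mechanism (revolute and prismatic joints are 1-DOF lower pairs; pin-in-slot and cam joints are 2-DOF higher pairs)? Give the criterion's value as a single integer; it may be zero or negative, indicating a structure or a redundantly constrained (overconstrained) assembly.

[1;0;0] (link 0 is ground)
L+ [2;0;0]
L+ [3;0;0]
PS(2,0)∈J2 [3;0;1]
L+ [4;0;1]
P(1,0)∈J1 [4;1;1]
L+ [5;1;1]
P(2,4)∈J1 [5;2;1]
P(0,3)∈J1 [5;3;1]
L+ [6;3;1]
P(1,2)∈J1 [6;4;1]
R(5,2)∈J1 [6;5;1]
L+ [7;5;1]
PS(0,6)∈J2 [7;5;2]
PS(1,6)∈J2 [7;5;3]
L+ [8;5;3]
C(7,6)∈J2 [8;5;4]
C(7,3)∈J2 [8;5;5]
P(7,0)∈J1 [8;6;5]
mobility = 21 − 12 − 5 = 4

M = 4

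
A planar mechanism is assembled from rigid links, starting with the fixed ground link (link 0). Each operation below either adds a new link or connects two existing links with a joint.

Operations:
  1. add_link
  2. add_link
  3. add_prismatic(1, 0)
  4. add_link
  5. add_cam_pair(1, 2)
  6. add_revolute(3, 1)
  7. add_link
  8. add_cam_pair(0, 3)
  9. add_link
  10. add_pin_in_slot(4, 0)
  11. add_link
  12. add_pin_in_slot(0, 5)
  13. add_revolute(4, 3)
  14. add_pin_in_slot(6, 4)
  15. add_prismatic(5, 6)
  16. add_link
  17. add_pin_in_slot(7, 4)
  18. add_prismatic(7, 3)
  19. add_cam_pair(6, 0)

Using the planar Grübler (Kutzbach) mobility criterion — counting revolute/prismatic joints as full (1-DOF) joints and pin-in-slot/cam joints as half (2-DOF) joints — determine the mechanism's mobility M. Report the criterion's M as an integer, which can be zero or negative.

M = 4

ground; <1,0,0>
#1 <2,0,0>
#2 <3,0,0>
P:1↔0 J1 <3,1,0>
#3 <4,1,0>
C:1↔2 J2 <4,1,1>
R:3↔1 J1 <4,2,1>
#4 <5,2,1>
C:0↔3 J2 <5,2,2>
#5 <6,2,2>
PS:4↔0 J2 <6,2,3>
#6 <7,2,3>
PS:0↔5 J2 <7,2,4>
R:4↔3 J1 <7,3,4>
PS:6↔4 J2 <7,3,5>
P:5↔6 J1 <7,4,5>
#7 <8,4,5>
PS:7↔4 J2 <8,4,6>
P:7↔3 J1 <8,5,6>
C:6↔0 J2 <8,5,7>
3×7 − 2×5 − 1×7 = 4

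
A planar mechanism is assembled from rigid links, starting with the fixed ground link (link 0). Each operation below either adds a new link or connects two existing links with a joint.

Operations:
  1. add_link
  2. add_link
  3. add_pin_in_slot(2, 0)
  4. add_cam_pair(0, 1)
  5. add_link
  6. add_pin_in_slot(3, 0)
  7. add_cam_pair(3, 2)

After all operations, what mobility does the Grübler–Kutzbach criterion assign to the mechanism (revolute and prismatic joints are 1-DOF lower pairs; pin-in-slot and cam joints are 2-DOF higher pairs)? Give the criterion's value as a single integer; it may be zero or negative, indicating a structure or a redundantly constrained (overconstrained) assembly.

link 0 = ground. State L|J1|J2 = 1|0|0
+link1  2|0|0
+link2  3|0|0
PS(2,0) f=2→J2  3|0|1
C(0,1) f=2→J2  3|0|2
+link3  4|0|2
PS(3,0) f=2→J2  4|0|3
C(3,2) f=2→J2  4|0|4
M = 3(4−1)−2·0−4 = 9−0−4 = 5

M = 5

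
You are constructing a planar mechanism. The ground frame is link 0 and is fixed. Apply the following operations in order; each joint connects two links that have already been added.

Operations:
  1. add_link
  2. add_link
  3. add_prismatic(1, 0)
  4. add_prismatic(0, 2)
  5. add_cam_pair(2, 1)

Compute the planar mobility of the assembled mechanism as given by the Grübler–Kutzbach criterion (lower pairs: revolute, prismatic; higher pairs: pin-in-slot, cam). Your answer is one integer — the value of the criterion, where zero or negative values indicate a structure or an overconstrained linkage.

M = 1

ground; <1,0,0>
#1 <2,0,0>
#2 <3,0,0>
P:1↔0 J1 <3,1,0>
P:0↔2 J1 <3,2,0>
C:2↔1 J2 <3,2,1>
3×2 − 2×2 − 1×1 = 1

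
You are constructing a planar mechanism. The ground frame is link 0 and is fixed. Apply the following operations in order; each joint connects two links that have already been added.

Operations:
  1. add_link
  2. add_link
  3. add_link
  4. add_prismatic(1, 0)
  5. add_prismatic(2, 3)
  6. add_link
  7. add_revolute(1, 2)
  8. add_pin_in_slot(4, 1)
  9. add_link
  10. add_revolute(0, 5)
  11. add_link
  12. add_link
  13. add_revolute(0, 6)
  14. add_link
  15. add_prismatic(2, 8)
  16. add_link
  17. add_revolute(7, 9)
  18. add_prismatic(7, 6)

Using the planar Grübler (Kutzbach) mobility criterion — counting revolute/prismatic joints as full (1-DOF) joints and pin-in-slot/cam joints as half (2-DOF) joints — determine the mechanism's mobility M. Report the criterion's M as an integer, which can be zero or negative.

M = 10

L=1 J1=0 J2=0
add link → L=2 J1=0 J2=0
add link → L=3 J1=0 J2=0
add link → L=4 J1=0 J2=0
P@1,0 dof=1 J1 → L=4 J1=1 J2=0
P@2,3 dof=1 J1 → L=4 J1=2 J2=0
add link → L=5 J1=2 J2=0
R@1,2 dof=1 J1 → L=5 J1=3 J2=0
PS@4,1 dof=2 J2 → L=5 J1=3 J2=1
add link → L=6 J1=3 J2=1
R@0,5 dof=1 J1 → L=6 J1=4 J2=1
add link → L=7 J1=4 J2=1
add link → L=8 J1=4 J2=1
R@0,6 dof=1 J1 → L=8 J1=5 J2=1
add link → L=9 J1=5 J2=1
P@2,8 dof=1 J1 → L=9 J1=6 J2=1
add link → L=10 J1=6 J2=1
R@7,9 dof=1 J1 → L=10 J1=7 J2=1
P@7,6 dof=1 J1 → L=10 J1=8 J2=1
M=3(L−1)−2J1−J2=3·9−2·8−1=10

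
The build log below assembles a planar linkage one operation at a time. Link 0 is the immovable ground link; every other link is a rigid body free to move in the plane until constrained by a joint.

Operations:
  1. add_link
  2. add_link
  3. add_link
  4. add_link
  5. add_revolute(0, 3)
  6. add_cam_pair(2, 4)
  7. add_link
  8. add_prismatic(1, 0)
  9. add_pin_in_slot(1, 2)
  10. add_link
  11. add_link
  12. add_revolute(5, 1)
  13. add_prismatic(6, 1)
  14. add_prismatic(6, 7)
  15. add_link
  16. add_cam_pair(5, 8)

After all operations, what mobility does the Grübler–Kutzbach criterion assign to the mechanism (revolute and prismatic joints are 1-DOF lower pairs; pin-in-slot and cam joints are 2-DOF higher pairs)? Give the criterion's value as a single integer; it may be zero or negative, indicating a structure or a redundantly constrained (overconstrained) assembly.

M = 11

[1;0;0] (link 0 is ground)
L+ [2;0;0]
L+ [3;0;0]
L+ [4;0;0]
L+ [5;0;0]
R(0,3)∈J1 [5;1;0]
C(2,4)∈J2 [5;1;1]
L+ [6;1;1]
P(1,0)∈J1 [6;2;1]
PS(1,2)∈J2 [6;2;2]
L+ [7;2;2]
L+ [8;2;2]
R(5,1)∈J1 [8;3;2]
P(6,1)∈J1 [8;4;2]
P(6,7)∈J1 [8;5;2]
L+ [9;5;2]
C(5,8)∈J2 [9;5;3]
mobility = 24 − 10 − 3 = 11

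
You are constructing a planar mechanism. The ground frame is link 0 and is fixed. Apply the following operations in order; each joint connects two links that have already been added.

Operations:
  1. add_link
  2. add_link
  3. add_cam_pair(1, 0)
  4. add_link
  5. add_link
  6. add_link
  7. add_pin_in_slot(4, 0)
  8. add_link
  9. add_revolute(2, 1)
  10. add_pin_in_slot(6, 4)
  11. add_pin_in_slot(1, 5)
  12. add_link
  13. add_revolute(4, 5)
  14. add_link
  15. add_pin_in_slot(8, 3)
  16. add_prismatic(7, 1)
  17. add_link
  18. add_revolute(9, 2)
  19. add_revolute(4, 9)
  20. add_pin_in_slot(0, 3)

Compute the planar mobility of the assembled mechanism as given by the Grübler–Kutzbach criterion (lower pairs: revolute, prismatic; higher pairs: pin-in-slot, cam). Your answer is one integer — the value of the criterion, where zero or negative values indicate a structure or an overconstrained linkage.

M = 11

ground; <1,0,0>
#1 <2,0,0>
#2 <3,0,0>
C:1↔0 J2 <3,0,1>
#3 <4,0,1>
#4 <5,0,1>
#5 <6,0,1>
PS:4↔0 J2 <6,0,2>
#6 <7,0,2>
R:2↔1 J1 <7,1,2>
PS:6↔4 J2 <7,1,3>
PS:1↔5 J2 <7,1,4>
#7 <8,1,4>
R:4↔5 J1 <8,2,4>
#8 <9,2,4>
PS:8↔3 J2 <9,2,5>
P:7↔1 J1 <9,3,5>
#9 <10,3,5>
R:9↔2 J1 <10,4,5>
R:4↔9 J1 <10,5,5>
PS:0↔3 J2 <10,5,6>
3×9 − 2×5 − 1×6 = 11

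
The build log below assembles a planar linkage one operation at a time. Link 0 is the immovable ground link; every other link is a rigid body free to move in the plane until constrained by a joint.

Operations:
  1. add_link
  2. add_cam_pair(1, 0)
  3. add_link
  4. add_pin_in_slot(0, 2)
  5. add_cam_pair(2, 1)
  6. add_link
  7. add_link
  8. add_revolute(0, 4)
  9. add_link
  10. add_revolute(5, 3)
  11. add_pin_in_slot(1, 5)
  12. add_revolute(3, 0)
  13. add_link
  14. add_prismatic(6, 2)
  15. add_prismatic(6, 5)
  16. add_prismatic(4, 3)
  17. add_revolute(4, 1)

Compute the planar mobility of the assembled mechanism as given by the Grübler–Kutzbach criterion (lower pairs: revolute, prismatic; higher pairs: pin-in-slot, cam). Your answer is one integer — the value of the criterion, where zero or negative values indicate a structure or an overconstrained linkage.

M = 0

ground; <1,0,0>
#1 <2,0,0>
C:1↔0 J2 <2,0,1>
#2 <3,0,1>
PS:0↔2 J2 <3,0,2>
C:2↔1 J2 <3,0,3>
#3 <4,0,3>
#4 <5,0,3>
R:0↔4 J1 <5,1,3>
#5 <6,1,3>
R:5↔3 J1 <6,2,3>
PS:1↔5 J2 <6,2,4>
R:3↔0 J1 <6,3,4>
#6 <7,3,4>
P:6↔2 J1 <7,4,4>
P:6↔5 J1 <7,5,4>
P:4↔3 J1 <7,6,4>
R:4↔1 J1 <7,7,4>
3×6 − 2×7 − 1×4 = 0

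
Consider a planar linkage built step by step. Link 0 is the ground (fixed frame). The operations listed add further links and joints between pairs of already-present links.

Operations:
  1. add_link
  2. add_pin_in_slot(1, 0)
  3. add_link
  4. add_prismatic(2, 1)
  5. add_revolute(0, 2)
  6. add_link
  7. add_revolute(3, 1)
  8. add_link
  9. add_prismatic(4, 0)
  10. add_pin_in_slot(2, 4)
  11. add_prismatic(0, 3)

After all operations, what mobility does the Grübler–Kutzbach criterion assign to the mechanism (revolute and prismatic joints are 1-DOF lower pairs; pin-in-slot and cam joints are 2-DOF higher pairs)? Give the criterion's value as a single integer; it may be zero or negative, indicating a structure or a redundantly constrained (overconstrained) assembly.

M = 0

link 0 = ground. State L|J1|J2 = 1|0|0
+link1  2|0|0
PS(1,0) f=2→J2  2|0|1
+link2  3|0|1
P(2,1) f=1→J1  3|1|1
R(0,2) f=1→J1  3|2|1
+link3  4|2|1
R(3,1) f=1→J1  4|3|1
+link4  5|3|1
P(4,0) f=1→J1  5|4|1
PS(2,4) f=2→J2  5|4|2
P(0,3) f=1→J1  5|5|2
M = 3(5−1)−2·5−2 = 12−10−2 = 0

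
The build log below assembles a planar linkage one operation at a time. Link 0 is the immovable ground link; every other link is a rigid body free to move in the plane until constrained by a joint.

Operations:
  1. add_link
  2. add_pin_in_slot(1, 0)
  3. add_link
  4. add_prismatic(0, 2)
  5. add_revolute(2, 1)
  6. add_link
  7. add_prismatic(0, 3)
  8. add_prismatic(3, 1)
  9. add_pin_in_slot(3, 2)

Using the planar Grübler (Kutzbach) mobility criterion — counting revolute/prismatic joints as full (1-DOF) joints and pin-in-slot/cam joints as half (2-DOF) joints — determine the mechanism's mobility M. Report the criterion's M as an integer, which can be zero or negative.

L=1 J1=0 J2=0
add link → L=2 J1=0 J2=0
PS@1,0 dof=2 J2 → L=2 J1=0 J2=1
add link → L=3 J1=0 J2=1
P@0,2 dof=1 J1 → L=3 J1=1 J2=1
R@2,1 dof=1 J1 → L=3 J1=2 J2=1
add link → L=4 J1=2 J2=1
P@0,3 dof=1 J1 → L=4 J1=3 J2=1
P@3,1 dof=1 J1 → L=4 J1=4 J2=1
PS@3,2 dof=2 J2 → L=4 J1=4 J2=2
M=3(L−1)−2J1−J2=3·3−2·4−2=-1

M = -1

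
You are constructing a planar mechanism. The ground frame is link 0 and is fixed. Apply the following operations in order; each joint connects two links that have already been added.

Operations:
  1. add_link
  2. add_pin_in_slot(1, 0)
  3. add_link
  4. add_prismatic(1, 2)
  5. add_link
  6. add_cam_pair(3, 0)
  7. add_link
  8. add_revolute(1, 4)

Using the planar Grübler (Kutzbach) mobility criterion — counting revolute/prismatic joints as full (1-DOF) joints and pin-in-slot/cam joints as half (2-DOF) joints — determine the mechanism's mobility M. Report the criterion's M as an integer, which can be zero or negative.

M = 6

link 0 = ground. State L|J1|J2 = 1|0|0
+link1  2|0|0
PS(1,0) f=2→J2  2|0|1
+link2  3|0|1
P(1,2) f=1→J1  3|1|1
+link3  4|1|1
C(3,0) f=2→J2  4|1|2
+link4  5|1|2
R(1,4) f=1→J1  5|2|2
M = 3(5−1)−2·2−2 = 12−4−2 = 6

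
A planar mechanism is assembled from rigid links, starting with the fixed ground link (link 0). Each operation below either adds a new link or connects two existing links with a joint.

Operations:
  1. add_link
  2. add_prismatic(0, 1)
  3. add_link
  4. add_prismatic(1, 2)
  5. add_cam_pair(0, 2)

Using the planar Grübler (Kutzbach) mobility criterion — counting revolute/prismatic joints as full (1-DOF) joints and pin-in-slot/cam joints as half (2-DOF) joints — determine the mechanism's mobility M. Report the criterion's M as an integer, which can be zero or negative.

(L,J1,J2)=(1,0,0); link0 fixed
link1: (2,0,0)
P 0-1 [J1]: (2,1,0)
link2: (3,1,0)
P 1-2 [J1]: (3,2,0)
C 0-2 [J2]: (3,2,1)
Grübler: 3·2 − 2·2 − 1 = 1

M = 1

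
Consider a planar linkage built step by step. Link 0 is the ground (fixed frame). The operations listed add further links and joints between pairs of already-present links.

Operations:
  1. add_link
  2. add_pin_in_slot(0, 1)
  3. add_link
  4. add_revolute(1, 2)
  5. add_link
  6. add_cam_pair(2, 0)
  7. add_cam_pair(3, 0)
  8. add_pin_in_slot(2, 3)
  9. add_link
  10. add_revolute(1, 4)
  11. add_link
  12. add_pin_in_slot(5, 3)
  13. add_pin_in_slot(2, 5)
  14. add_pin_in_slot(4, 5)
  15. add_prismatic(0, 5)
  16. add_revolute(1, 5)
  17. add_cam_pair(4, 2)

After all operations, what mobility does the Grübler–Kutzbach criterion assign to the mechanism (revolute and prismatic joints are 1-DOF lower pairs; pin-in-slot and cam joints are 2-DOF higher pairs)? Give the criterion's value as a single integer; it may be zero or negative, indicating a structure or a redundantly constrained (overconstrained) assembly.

M = -1

L=1 J1=0 J2=0
add link → L=2 J1=0 J2=0
PS@0,1 dof=2 J2 → L=2 J1=0 J2=1
add link → L=3 J1=0 J2=1
R@1,2 dof=1 J1 → L=3 J1=1 J2=1
add link → L=4 J1=1 J2=1
C@2,0 dof=2 J2 → L=4 J1=1 J2=2
C@3,0 dof=2 J2 → L=4 J1=1 J2=3
PS@2,3 dof=2 J2 → L=4 J1=1 J2=4
add link → L=5 J1=1 J2=4
R@1,4 dof=1 J1 → L=5 J1=2 J2=4
add link → L=6 J1=2 J2=4
PS@5,3 dof=2 J2 → L=6 J1=2 J2=5
PS@2,5 dof=2 J2 → L=6 J1=2 J2=6
PS@4,5 dof=2 J2 → L=6 J1=2 J2=7
P@0,5 dof=1 J1 → L=6 J1=3 J2=7
R@1,5 dof=1 J1 → L=6 J1=4 J2=7
C@4,2 dof=2 J2 → L=6 J1=4 J2=8
M=3(L−1)−2J1−J2=3·5−2·4−8=-1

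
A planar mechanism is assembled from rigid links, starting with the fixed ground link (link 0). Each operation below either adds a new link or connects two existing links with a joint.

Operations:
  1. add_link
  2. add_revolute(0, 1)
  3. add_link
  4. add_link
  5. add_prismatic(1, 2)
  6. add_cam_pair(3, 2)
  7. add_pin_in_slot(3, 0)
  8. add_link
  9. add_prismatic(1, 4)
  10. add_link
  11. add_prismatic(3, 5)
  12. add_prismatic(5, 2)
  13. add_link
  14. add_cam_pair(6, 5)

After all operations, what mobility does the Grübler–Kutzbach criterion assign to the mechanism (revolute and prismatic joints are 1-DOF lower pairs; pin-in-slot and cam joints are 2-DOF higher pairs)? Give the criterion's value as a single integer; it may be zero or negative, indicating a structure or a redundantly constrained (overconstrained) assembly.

link 0 = ground. State L|J1|J2 = 1|0|0
+link1  2|0|0
R(0,1) f=1→J1  2|1|0
+link2  3|1|0
+link3  4|1|0
P(1,2) f=1→J1  4|2|0
C(3,2) f=2→J2  4|2|1
PS(3,0) f=2→J2  4|2|2
+link4  5|2|2
P(1,4) f=1→J1  5|3|2
+link5  6|3|2
P(3,5) f=1→J1  6|4|2
P(5,2) f=1→J1  6|5|2
+link6  7|5|2
C(6,5) f=2→J2  7|5|3
M = 3(7−1)−2·5−3 = 18−10−3 = 5

M = 5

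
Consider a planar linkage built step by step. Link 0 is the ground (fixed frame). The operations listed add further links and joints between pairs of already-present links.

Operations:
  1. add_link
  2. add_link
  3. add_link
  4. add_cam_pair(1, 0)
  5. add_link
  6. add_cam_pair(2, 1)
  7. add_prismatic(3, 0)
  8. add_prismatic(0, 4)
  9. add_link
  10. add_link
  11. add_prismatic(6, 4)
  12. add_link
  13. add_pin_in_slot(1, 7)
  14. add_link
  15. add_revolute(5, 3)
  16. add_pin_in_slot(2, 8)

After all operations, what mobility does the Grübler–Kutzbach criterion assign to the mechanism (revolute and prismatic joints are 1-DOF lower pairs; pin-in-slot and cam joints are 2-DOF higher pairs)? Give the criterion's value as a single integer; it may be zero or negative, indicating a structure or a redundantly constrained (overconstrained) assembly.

M = 12

[1;0;0] (link 0 is ground)
L+ [2;0;0]
L+ [3;0;0]
L+ [4;0;0]
C(1,0)∈J2 [4;0;1]
L+ [5;0;1]
C(2,1)∈J2 [5;0;2]
P(3,0)∈J1 [5;1;2]
P(0,4)∈J1 [5;2;2]
L+ [6;2;2]
L+ [7;2;2]
P(6,4)∈J1 [7;3;2]
L+ [8;3;2]
PS(1,7)∈J2 [8;3;3]
L+ [9;3;3]
R(5,3)∈J1 [9;4;3]
PS(2,8)∈J2 [9;4;4]
mobility = 24 − 8 − 4 = 12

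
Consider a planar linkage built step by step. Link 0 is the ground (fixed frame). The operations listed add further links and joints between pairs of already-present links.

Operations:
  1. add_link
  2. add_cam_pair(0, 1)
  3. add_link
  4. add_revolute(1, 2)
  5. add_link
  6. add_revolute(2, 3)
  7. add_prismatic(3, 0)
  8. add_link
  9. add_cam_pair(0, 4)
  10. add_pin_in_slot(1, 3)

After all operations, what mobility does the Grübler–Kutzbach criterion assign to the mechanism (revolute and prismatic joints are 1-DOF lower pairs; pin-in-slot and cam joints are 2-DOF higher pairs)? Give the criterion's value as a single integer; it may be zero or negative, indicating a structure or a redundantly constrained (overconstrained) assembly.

M = 3

ground; <1,0,0>
#1 <2,0,0>
C:0↔1 J2 <2,0,1>
#2 <3,0,1>
R:1↔2 J1 <3,1,1>
#3 <4,1,1>
R:2↔3 J1 <4,2,1>
P:3↔0 J1 <4,3,1>
#4 <5,3,1>
C:0↔4 J2 <5,3,2>
PS:1↔3 J2 <5,3,3>
3×4 − 2×3 − 1×3 = 3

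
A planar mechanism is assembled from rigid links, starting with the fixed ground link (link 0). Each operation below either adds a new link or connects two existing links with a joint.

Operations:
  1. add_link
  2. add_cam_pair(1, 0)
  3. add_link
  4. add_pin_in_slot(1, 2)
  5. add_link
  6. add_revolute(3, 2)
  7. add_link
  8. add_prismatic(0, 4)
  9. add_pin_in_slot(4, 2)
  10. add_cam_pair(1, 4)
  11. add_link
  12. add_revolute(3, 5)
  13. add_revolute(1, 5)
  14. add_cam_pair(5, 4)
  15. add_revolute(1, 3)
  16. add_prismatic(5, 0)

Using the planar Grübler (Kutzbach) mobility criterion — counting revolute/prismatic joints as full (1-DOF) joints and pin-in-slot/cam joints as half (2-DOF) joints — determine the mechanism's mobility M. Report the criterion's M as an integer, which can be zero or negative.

ground; <1,0,0>
#1 <2,0,0>
C:1↔0 J2 <2,0,1>
#2 <3,0,1>
PS:1↔2 J2 <3,0,2>
#3 <4,0,2>
R:3↔2 J1 <4,1,2>
#4 <5,1,2>
P:0↔4 J1 <5,2,2>
PS:4↔2 J2 <5,2,3>
C:1↔4 J2 <5,2,4>
#5 <6,2,4>
R:3↔5 J1 <6,3,4>
R:1↔5 J1 <6,4,4>
C:5↔4 J2 <6,4,5>
R:1↔3 J1 <6,5,5>
P:5↔0 J1 <6,6,5>
3×5 − 2×6 − 1×5 = -2

M = -2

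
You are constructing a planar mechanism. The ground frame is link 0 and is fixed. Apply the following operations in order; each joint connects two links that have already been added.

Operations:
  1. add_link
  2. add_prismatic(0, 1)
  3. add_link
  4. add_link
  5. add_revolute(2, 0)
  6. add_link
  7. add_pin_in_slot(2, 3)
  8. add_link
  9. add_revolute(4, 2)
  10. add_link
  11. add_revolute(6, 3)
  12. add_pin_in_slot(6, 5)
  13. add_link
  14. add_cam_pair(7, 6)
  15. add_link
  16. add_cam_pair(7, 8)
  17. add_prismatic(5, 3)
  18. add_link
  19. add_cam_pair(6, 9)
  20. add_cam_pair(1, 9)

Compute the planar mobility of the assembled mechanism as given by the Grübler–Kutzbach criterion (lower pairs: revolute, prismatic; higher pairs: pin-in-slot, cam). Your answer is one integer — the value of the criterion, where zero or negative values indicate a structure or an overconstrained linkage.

M = 11

link 0 = ground. State L|J1|J2 = 1|0|0
+link1  2|0|0
P(0,1) f=1→J1  2|1|0
+link2  3|1|0
+link3  4|1|0
R(2,0) f=1→J1  4|2|0
+link4  5|2|0
PS(2,3) f=2→J2  5|2|1
+link5  6|2|1
R(4,2) f=1→J1  6|3|1
+link6  7|3|1
R(6,3) f=1→J1  7|4|1
PS(6,5) f=2→J2  7|4|2
+link7  8|4|2
C(7,6) f=2→J2  8|4|3
+link8  9|4|3
C(7,8) f=2→J2  9|4|4
P(5,3) f=1→J1  9|5|4
+link9  10|5|4
C(6,9) f=2→J2  10|5|5
C(1,9) f=2→J2  10|5|6
M = 3(10−1)−2·5−6 = 27−10−6 = 11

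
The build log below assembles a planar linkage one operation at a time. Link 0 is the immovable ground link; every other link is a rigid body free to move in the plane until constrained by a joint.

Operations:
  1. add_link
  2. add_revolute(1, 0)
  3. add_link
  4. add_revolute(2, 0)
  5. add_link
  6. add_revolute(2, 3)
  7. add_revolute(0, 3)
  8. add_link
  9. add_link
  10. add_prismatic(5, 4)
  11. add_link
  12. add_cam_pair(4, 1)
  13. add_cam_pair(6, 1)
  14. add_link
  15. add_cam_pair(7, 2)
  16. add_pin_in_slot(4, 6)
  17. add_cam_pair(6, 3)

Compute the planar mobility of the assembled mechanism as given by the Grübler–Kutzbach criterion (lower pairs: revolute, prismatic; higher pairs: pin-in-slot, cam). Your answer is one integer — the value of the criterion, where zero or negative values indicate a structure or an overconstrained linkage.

L=1 J1=0 J2=0
add link → L=2 J1=0 J2=0
R@1,0 dof=1 J1 → L=2 J1=1 J2=0
add link → L=3 J1=1 J2=0
R@2,0 dof=1 J1 → L=3 J1=2 J2=0
add link → L=4 J1=2 J2=0
R@2,3 dof=1 J1 → L=4 J1=3 J2=0
R@0,3 dof=1 J1 → L=4 J1=4 J2=0
add link → L=5 J1=4 J2=0
add link → L=6 J1=4 J2=0
P@5,4 dof=1 J1 → L=6 J1=5 J2=0
add link → L=7 J1=5 J2=0
C@4,1 dof=2 J2 → L=7 J1=5 J2=1
C@6,1 dof=2 J2 → L=7 J1=5 J2=2
add link → L=8 J1=5 J2=2
C@7,2 dof=2 J2 → L=8 J1=5 J2=3
PS@4,6 dof=2 J2 → L=8 J1=5 J2=4
C@6,3 dof=2 J2 → L=8 J1=5 J2=5
M=3(L−1)−2J1−J2=3·7−2·5−5=6

M = 6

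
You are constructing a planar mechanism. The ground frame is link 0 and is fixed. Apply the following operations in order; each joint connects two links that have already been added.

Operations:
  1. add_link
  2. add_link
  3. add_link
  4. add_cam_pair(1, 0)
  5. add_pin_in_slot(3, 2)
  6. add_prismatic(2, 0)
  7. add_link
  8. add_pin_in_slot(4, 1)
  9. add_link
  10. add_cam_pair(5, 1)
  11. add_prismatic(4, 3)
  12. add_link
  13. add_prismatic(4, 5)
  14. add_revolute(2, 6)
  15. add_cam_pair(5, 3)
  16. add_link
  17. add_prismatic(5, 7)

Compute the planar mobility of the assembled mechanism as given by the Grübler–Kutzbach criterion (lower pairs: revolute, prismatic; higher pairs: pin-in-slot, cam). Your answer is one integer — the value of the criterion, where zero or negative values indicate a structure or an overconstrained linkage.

ground; <1,0,0>
#1 <2,0,0>
#2 <3,0,0>
#3 <4,0,0>
C:1↔0 J2 <4,0,1>
PS:3↔2 J2 <4,0,2>
P:2↔0 J1 <4,1,2>
#4 <5,1,2>
PS:4↔1 J2 <5,1,3>
#5 <6,1,3>
C:5↔1 J2 <6,1,4>
P:4↔3 J1 <6,2,4>
#6 <7,2,4>
P:4↔5 J1 <7,3,4>
R:2↔6 J1 <7,4,4>
C:5↔3 J2 <7,4,5>
#7 <8,4,5>
P:5↔7 J1 <8,5,5>
3×7 − 2×5 − 1×5 = 6

M = 6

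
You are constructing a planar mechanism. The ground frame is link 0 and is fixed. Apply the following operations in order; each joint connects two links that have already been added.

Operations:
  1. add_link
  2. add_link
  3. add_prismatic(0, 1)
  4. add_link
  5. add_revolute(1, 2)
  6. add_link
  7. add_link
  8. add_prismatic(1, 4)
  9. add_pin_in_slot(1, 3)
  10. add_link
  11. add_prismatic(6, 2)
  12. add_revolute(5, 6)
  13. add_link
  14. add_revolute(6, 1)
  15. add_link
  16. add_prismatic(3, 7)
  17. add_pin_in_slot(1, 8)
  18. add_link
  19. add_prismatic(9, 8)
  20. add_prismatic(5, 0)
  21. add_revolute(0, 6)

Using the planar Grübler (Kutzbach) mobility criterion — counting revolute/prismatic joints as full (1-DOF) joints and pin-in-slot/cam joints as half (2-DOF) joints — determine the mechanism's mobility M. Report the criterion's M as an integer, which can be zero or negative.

M = 5

link 0 = ground. State L|J1|J2 = 1|0|0
+link1  2|0|0
+link2  3|0|0
P(0,1) f=1→J1  3|1|0
+link3  4|1|0
R(1,2) f=1→J1  4|2|0
+link4  5|2|0
+link5  6|2|0
P(1,4) f=1→J1  6|3|0
PS(1,3) f=2→J2  6|3|1
+link6  7|3|1
P(6,2) f=1→J1  7|4|1
R(5,6) f=1→J1  7|5|1
+link7  8|5|1
R(6,1) f=1→J1  8|6|1
+link8  9|6|1
P(3,7) f=1→J1  9|7|1
PS(1,8) f=2→J2  9|7|2
+link9  10|7|2
P(9,8) f=1→J1  10|8|2
P(5,0) f=1→J1  10|9|2
R(0,6) f=1→J1  10|10|2
M = 3(10−1)−2·10−2 = 27−20−2 = 5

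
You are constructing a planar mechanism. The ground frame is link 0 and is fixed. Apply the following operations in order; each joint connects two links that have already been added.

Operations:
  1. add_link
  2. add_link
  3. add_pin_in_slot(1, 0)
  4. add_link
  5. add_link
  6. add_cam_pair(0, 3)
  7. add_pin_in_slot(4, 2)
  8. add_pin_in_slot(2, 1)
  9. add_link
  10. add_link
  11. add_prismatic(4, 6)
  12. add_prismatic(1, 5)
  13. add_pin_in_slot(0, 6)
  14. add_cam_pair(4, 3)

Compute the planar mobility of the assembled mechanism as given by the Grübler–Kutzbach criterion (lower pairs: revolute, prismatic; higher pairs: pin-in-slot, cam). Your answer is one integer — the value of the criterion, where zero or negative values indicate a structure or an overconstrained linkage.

M = 8

ground; <1,0,0>
#1 <2,0,0>
#2 <3,0,0>
PS:1↔0 J2 <3,0,1>
#3 <4,0,1>
#4 <5,0,1>
C:0↔3 J2 <5,0,2>
PS:4↔2 J2 <5,0,3>
PS:2↔1 J2 <5,0,4>
#5 <6,0,4>
#6 <7,0,4>
P:4↔6 J1 <7,1,4>
P:1↔5 J1 <7,2,4>
PS:0↔6 J2 <7,2,5>
C:4↔3 J2 <7,2,6>
3×6 − 2×2 − 1×6 = 8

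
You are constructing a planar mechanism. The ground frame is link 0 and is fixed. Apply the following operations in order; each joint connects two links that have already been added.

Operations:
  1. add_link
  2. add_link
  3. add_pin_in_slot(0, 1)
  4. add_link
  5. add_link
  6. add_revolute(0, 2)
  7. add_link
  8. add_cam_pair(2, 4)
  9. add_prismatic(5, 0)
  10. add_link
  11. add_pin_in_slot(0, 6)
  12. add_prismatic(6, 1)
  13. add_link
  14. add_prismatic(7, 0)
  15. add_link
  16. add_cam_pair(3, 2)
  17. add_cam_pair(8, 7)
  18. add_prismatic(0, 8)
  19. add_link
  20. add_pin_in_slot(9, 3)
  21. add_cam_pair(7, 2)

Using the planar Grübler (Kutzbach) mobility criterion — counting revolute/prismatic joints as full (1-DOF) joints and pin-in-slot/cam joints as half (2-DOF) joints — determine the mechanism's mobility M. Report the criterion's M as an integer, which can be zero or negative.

M = 10

L=1 J1=0 J2=0
add link → L=2 J1=0 J2=0
add link → L=3 J1=0 J2=0
PS@0,1 dof=2 J2 → L=3 J1=0 J2=1
add link → L=4 J1=0 J2=1
add link → L=5 J1=0 J2=1
R@0,2 dof=1 J1 → L=5 J1=1 J2=1
add link → L=6 J1=1 J2=1
C@2,4 dof=2 J2 → L=6 J1=1 J2=2
P@5,0 dof=1 J1 → L=6 J1=2 J2=2
add link → L=7 J1=2 J2=2
PS@0,6 dof=2 J2 → L=7 J1=2 J2=3
P@6,1 dof=1 J1 → L=7 J1=3 J2=3
add link → L=8 J1=3 J2=3
P@7,0 dof=1 J1 → L=8 J1=4 J2=3
add link → L=9 J1=4 J2=3
C@3,2 dof=2 J2 → L=9 J1=4 J2=4
C@8,7 dof=2 J2 → L=9 J1=4 J2=5
P@0,8 dof=1 J1 → L=9 J1=5 J2=5
add link → L=10 J1=5 J2=5
PS@9,3 dof=2 J2 → L=10 J1=5 J2=6
C@7,2 dof=2 J2 → L=10 J1=5 J2=7
M=3(L−1)−2J1−J2=3·9−2·5−7=10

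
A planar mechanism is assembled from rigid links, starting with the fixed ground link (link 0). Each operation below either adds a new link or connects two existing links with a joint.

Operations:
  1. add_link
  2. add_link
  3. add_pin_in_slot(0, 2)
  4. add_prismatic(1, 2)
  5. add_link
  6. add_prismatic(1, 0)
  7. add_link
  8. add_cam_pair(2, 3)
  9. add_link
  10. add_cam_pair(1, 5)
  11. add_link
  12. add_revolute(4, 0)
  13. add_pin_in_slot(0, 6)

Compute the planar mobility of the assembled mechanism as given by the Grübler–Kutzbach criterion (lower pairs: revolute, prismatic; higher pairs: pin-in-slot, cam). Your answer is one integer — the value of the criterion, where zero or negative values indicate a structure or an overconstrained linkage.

M = 8

(L,J1,J2)=(1,0,0); link0 fixed
link1: (2,0,0)
link2: (3,0,0)
PS 0-2 [J2]: (3,0,1)
P 1-2 [J1]: (3,1,1)
link3: (4,1,1)
P 1-0 [J1]: (4,2,1)
link4: (5,2,1)
C 2-3 [J2]: (5,2,2)
link5: (6,2,2)
C 1-5 [J2]: (6,2,3)
link6: (7,2,3)
R 4-0 [J1]: (7,3,3)
PS 0-6 [J2]: (7,3,4)
Grübler: 3·6 − 2·3 − 4 = 8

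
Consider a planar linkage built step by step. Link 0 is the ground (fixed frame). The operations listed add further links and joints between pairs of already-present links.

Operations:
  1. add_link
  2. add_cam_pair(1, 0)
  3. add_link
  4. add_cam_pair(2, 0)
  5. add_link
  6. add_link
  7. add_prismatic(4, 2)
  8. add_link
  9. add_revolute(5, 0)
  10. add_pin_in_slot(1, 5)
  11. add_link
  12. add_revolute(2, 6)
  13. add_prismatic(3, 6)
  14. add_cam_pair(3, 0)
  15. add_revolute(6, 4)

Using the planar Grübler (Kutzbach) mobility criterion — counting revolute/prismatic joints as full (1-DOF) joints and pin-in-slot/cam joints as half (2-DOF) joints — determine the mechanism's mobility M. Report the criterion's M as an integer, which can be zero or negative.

[1;0;0] (link 0 is ground)
L+ [2;0;0]
C(1,0)∈J2 [2;0;1]
L+ [3;0;1]
C(2,0)∈J2 [3;0;2]
L+ [4;0;2]
L+ [5;0;2]
P(4,2)∈J1 [5;1;2]
L+ [6;1;2]
R(5,0)∈J1 [6;2;2]
PS(1,5)∈J2 [6;2;3]
L+ [7;2;3]
R(2,6)∈J1 [7;3;3]
P(3,6)∈J1 [7;4;3]
C(3,0)∈J2 [7;4;4]
R(6,4)∈J1 [7;5;4]
mobility = 18 − 10 − 4 = 4

M = 4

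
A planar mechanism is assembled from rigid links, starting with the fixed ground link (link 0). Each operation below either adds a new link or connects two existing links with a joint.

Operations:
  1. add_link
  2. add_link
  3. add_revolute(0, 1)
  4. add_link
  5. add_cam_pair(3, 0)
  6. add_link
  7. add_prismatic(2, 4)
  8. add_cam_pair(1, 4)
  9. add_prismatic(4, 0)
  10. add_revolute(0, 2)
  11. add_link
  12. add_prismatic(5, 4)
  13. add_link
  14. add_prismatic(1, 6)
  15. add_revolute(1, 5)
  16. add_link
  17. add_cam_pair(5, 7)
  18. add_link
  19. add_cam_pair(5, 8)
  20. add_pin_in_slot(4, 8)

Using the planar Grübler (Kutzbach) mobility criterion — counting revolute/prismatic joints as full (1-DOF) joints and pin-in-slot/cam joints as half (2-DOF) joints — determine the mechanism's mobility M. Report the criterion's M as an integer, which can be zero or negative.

ground; <1,0,0>
#1 <2,0,0>
#2 <3,0,0>
R:0↔1 J1 <3,1,0>
#3 <4,1,0>
C:3↔0 J2 <4,1,1>
#4 <5,1,1>
P:2↔4 J1 <5,2,1>
C:1↔4 J2 <5,2,2>
P:4↔0 J1 <5,3,2>
R:0↔2 J1 <5,4,2>
#5 <6,4,2>
P:5↔4 J1 <6,5,2>
#6 <7,5,2>
P:1↔6 J1 <7,6,2>
R:1↔5 J1 <7,7,2>
#7 <8,7,2>
C:5↔7 J2 <8,7,3>
#8 <9,7,3>
C:5↔8 J2 <9,7,4>
PS:4↔8 J2 <9,7,5>
3×8 − 2×7 − 1×5 = 5

M = 5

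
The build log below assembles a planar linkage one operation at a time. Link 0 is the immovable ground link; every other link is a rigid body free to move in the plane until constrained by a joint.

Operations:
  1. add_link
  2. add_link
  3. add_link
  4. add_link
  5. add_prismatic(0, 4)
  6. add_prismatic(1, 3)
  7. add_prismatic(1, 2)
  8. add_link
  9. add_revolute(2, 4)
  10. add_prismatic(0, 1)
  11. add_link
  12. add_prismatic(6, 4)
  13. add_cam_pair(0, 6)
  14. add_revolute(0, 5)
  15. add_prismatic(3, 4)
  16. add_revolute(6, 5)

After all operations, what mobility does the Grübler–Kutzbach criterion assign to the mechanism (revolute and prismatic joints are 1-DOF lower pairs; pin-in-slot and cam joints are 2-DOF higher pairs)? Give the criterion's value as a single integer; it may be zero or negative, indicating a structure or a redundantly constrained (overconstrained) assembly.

M = -1

L=1 J1=0 J2=0
add link → L=2 J1=0 J2=0
add link → L=3 J1=0 J2=0
add link → L=4 J1=0 J2=0
add link → L=5 J1=0 J2=0
P@0,4 dof=1 J1 → L=5 J1=1 J2=0
P@1,3 dof=1 J1 → L=5 J1=2 J2=0
P@1,2 dof=1 J1 → L=5 J1=3 J2=0
add link → L=6 J1=3 J2=0
R@2,4 dof=1 J1 → L=6 J1=4 J2=0
P@0,1 dof=1 J1 → L=6 J1=5 J2=0
add link → L=7 J1=5 J2=0
P@6,4 dof=1 J1 → L=7 J1=6 J2=0
C@0,6 dof=2 J2 → L=7 J1=6 J2=1
R@0,5 dof=1 J1 → L=7 J1=7 J2=1
P@3,4 dof=1 J1 → L=7 J1=8 J2=1
R@6,5 dof=1 J1 → L=7 J1=9 J2=1
M=3(L−1)−2J1−J2=3·6−2·9−1=-1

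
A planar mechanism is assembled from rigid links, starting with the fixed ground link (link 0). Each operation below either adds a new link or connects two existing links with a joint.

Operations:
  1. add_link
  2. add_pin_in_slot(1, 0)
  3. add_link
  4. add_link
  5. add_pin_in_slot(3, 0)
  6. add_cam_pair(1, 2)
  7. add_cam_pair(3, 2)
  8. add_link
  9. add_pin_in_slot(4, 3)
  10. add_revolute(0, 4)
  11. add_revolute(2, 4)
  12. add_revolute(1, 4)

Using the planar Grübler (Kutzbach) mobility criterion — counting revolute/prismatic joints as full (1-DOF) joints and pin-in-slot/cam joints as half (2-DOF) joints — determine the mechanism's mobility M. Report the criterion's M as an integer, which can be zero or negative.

M = 1

link 0 = ground. State L|J1|J2 = 1|0|0
+link1  2|0|0
PS(1,0) f=2→J2  2|0|1
+link2  3|0|1
+link3  4|0|1
PS(3,0) f=2→J2  4|0|2
C(1,2) f=2→J2  4|0|3
C(3,2) f=2→J2  4|0|4
+link4  5|0|4
PS(4,3) f=2→J2  5|0|5
R(0,4) f=1→J1  5|1|5
R(2,4) f=1→J1  5|2|5
R(1,4) f=1→J1  5|3|5
M = 3(5−1)−2·3−5 = 12−6−5 = 1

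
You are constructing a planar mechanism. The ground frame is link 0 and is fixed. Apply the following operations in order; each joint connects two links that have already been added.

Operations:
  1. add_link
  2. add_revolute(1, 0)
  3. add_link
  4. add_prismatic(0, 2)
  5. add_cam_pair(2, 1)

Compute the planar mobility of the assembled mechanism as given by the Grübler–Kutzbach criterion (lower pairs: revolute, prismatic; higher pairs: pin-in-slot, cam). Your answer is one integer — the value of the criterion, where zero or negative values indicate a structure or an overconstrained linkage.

[1;0;0] (link 0 is ground)
L+ [2;0;0]
R(1,0)∈J1 [2;1;0]
L+ [3;1;0]
P(0,2)∈J1 [3;2;0]
C(2,1)∈J2 [3;2;1]
mobility = 6 − 4 − 1 = 1

M = 1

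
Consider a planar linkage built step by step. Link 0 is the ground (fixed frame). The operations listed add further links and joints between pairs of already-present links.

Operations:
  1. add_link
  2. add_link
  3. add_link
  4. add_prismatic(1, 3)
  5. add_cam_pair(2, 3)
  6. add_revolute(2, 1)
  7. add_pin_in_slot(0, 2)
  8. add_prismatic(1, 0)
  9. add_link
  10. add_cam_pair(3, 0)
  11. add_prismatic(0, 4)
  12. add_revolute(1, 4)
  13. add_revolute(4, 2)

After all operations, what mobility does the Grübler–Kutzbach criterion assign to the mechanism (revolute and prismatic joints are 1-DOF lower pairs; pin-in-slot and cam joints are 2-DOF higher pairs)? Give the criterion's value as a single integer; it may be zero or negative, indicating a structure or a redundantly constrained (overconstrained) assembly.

link 0 = ground. State L|J1|J2 = 1|0|0
+link1  2|0|0
+link2  3|0|0
+link3  4|0|0
P(1,3) f=1→J1  4|1|0
C(2,3) f=2→J2  4|1|1
R(2,1) f=1→J1  4|2|1
PS(0,2) f=2→J2  4|2|2
P(1,0) f=1→J1  4|3|2
+link4  5|3|2
C(3,0) f=2→J2  5|3|3
P(0,4) f=1→J1  5|4|3
R(1,4) f=1→J1  5|5|3
R(4,2) f=1→J1  5|6|3
M = 3(5−1)−2·6−3 = 12−12−3 = -3

M = -3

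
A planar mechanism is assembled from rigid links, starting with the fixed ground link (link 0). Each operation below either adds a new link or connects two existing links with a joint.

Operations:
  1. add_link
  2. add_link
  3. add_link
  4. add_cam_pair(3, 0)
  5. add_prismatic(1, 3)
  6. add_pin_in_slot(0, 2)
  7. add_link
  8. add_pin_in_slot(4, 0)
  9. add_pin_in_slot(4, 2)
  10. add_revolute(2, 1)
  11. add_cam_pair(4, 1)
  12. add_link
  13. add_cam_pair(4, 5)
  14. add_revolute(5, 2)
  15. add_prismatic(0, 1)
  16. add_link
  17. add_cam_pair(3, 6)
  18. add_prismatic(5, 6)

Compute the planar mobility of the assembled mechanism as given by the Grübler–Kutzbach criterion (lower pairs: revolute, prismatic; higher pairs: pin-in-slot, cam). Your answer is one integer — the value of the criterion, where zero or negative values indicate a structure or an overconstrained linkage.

[1;0;0] (link 0 is ground)
L+ [2;0;0]
L+ [3;0;0]
L+ [4;0;0]
C(3,0)∈J2 [4;0;1]
P(1,3)∈J1 [4;1;1]
PS(0,2)∈J2 [4;1;2]
L+ [5;1;2]
PS(4,0)∈J2 [5;1;3]
PS(4,2)∈J2 [5;1;4]
R(2,1)∈J1 [5;2;4]
C(4,1)∈J2 [5;2;5]
L+ [6;2;5]
C(4,5)∈J2 [6;2;6]
R(5,2)∈J1 [6;3;6]
P(0,1)∈J1 [6;4;6]
L+ [7;4;6]
C(3,6)∈J2 [7;4;7]
P(5,6)∈J1 [7;5;7]
mobility = 18 − 10 − 7 = 1

M = 1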